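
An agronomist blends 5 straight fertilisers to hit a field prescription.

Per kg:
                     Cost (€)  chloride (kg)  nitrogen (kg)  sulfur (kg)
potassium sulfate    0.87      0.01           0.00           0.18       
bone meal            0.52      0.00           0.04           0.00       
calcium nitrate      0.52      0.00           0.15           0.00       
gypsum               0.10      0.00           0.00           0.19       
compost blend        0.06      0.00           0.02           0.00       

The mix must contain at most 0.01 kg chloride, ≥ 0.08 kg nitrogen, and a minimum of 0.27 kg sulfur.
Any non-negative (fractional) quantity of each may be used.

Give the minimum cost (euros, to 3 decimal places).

Treat it as an LP. Let x1 = kg of potassium sulfate, x2 = kg of bone meal, x3 = kg of calcium nitrate, x4 = kg of gypsum, x5 = kg of compost blend.
Minimise 0.87x1 + 0.52x2 + 0.52x3 + 0.1x4 + 0.06x5 subject to:
  0.01x1 ≤ 0.01   (chloride)
  0.04x2 + 0.15x3 + 0.02x5 ≥ 0.08   (nitrogen)
  0.18x1 + 0.19x4 ≥ 0.27   (sulfur)
  x1, x2, x3, x4, x5 ≥ 0.
At the optimum only gypsum, compost blend are positive (potassium sulfate, bone meal, calcium nitrate = 0). The nitrogen and sulfur requirements are met with equality.
So gypsum = 1.421 kg, compost blend = 4 kg.
Hence cost = 0.1·1.421 + 0.06·4 = €0.38210.

€0.382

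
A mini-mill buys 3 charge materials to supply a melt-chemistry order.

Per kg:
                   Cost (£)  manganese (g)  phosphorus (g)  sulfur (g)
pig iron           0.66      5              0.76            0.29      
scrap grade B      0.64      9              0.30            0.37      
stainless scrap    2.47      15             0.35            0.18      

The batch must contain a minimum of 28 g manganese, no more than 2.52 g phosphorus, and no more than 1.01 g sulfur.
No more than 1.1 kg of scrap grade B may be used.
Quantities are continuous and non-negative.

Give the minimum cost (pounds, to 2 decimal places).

£3.41

Set it up as a linear program. Let x1 = kg of pig iron, x2 = kg of scrap grade B, x3 = kg of stainless scrap.
Minimize 0.66x1 + 0.64x2 + 2.47x3 subject to:
  5x1 + 9x2 + 15x3 ≥ 28   (manganese)
  0.76x1 + 0.3x2 + 0.35x3 ≤ 2.52   (phosphorus)
  0.29x1 + 0.37x2 + 0.18x3 ≤ 1.01   (sulfur)
  x2 ≤ 1.1
  x1, x2, x3 ≥ 0.
All 3 inputs are positive at the optimum. Binding constraints: manganese, sulfur, the scrap grade B cap.
Solving gives x1 = 1.677, x2 = 1.1, x3 = 0.6475.
Objective = 0.66·1.677 + 0.64·1.1 + 2.47·0.6475 = 3.4101.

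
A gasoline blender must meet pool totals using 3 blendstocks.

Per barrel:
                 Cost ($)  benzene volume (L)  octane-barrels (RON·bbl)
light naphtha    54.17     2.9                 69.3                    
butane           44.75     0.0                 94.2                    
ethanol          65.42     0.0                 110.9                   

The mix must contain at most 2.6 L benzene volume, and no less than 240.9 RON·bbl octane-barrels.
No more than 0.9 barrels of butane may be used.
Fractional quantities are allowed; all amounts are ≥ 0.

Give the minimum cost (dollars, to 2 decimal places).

Treat it as an LP. Let x1 = barrels of light naphtha, x2 = barrels of butane, x3 = barrels of ethanol.
min 54.17x1 + 44.75x2 + 65.42x3 s.t.:
  2.9x1 ≤ 2.6   (benzene volume)
  69.3x1 + 94.2x2 + 110.9x3 ≥ 240.9   (octane-barrels)
  x2 ≤ 0.9
  x1, x2, x3 ≥ 0.
The optimal basis is {butane, ethanol}; light naphtha drops out. Binding constraints: octane-barrels and the butane cap.
So butane = 0.9 barrels, ethanol = 1.4078 barrels.
Total cost: 44.75·0.9 + 65.42·1.4078 = 132.3733.

$132.37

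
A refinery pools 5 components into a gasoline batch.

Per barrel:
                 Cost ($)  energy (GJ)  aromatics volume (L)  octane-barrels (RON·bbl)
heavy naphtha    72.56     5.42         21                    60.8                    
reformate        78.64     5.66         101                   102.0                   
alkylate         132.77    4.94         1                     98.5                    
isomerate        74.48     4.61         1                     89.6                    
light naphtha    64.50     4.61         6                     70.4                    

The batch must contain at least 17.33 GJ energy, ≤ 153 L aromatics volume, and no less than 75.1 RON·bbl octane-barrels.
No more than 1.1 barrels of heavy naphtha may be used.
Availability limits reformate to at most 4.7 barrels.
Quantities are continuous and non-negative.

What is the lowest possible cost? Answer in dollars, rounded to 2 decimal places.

Let x1 = barrels of heavy naphtha, x2 = barrels of reformate, x3 = barrels of alkylate, x4 = barrels of isomerate, x5 = barrels of light naphtha.
Minimize 72.56x1 + 78.64x2 + 132.77x3 + 74.48x4 + 64.5x5 s.t.:
  5.42x1 + 5.66x2 + 4.94x3 + 4.61x4 + 4.61x5 ≥ 17.33   (energy)
  21x1 + 101x2 + 1x3 + 1x4 + 6x5 ≤ 153   (aromatics volume)
  60.8x1 + 102x2 + 98.5x3 + 89.6x4 + 70.4x5 ≥ 75.1   (octane-barrels)
  x1 ≤ 1.1
  x2 ≤ 4.7
  x1, x2, x3, x4, x5 ≥ 0.
The optimal basis is {heavy naphtha, reformate, light naphtha}; alkylate, isomerate drop out. The energy, aromatics volume, the heavy naphtha cap requirements are met with equality.
That vertex is x1 = 1.1, x2 = 1.2293, x5 = 0.95664.
Objective = 72.56·1.1 + 78.64·1.2293 + 64.5·0.95664 = 238.1914.

$238.19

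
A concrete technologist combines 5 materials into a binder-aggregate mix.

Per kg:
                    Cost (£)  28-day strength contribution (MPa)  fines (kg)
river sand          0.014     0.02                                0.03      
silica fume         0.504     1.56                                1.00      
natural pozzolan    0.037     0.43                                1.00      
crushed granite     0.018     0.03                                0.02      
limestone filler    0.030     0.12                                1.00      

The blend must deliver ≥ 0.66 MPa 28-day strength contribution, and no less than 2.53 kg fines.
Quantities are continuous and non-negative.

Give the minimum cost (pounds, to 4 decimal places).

£0.0839

Let x1 = kg of river sand, x2 = kg of silica fume, x3 = kg of natural pozzolan, x4 = kg of crushed granite, x5 = kg of limestone filler.
min 0.014x1 + 0.504x2 + 0.037x3 + 0.018x4 + 0.03x5 with:
  0.02x1 + 1.56x2 + 0.43x3 + 0.03x4 + 0.12x5 ≥ 0.66   (28-day strength contribution)
  0.03x1 + 1x2 + 1x3 + 0.02x4 + 1x5 ≥ 2.53   (fines)
  x1, x2, x3, x4, x5 ≥ 0.
The optimal basis is {natural pozzolan, limestone filler}; river sand, silica fume, crushed granite drop out. There the 28-day strength contribution and fines constraints are tight.
So natural pozzolan = 1.1497 kg, limestone filler = 1.3803 kg.
Cost = 0.037·1.1497 + 0.03·1.3803 = 0.083948.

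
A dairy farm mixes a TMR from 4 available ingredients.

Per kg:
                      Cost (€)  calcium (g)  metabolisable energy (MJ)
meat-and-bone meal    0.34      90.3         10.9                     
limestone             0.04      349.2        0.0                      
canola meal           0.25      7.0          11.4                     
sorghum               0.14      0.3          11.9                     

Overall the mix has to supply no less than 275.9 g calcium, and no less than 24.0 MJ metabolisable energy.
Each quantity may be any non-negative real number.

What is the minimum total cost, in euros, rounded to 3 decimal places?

€0.314

This is a linear program. Let x1 = kg of meat-and-bone meal, x2 = kg of limestone, x3 = kg of canola meal, x4 = kg of sorghum.
Minimize 0.34x1 + 0.04x2 + 0.25x3 + 0.14x4 s.t.:
  90.3x1 + 349.2x2 + 7x3 + 0.3x4 ≥ 275.9   (calcium)
  10.9x1 + 11.4x3 + 11.9x4 ≥ 24   (metabolisable energy)
  x1, x2, x3, x4 ≥ 0.
The minimum-cost mix takes nothing from meat-and-bone meal, canola meal — only limestone, sorghum. Binding constraints: calcium and metabolisable energy.
So limestone = 0.7884 kg, sorghum = 2.017 kg.
Objective = 0.04·0.7884 + 0.14·2.017 = 0.31392.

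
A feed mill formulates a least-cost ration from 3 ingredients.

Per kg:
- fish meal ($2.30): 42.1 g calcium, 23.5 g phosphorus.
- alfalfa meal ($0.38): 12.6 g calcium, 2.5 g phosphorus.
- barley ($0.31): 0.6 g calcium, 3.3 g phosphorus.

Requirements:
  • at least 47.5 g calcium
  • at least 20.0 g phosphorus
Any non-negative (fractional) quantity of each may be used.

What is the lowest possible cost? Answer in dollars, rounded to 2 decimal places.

This is a linear program. Let x1 = kg of fish meal, x2 = kg of alfalfa meal, x3 = kg of barley.
Minimize 2.3x1 + 0.38x2 + 0.31x3 with:
  42.1x1 + 12.6x2 + 0.6x3 ≥ 47.5   (calcium)
  23.5x1 + 2.5x2 + 3.3x3 ≥ 20   (phosphorus)
  x1, x2, x3 ≥ 0.
At the optimum only fish meal, alfalfa meal are positive (barley = 0). Binding constraints: calcium and phosphorus.
Solving gives x1 = 0.6982, x2 = 1.437.
Objective = 2.3·0.6982 + 0.38·1.437 = 2.1519.

$2.15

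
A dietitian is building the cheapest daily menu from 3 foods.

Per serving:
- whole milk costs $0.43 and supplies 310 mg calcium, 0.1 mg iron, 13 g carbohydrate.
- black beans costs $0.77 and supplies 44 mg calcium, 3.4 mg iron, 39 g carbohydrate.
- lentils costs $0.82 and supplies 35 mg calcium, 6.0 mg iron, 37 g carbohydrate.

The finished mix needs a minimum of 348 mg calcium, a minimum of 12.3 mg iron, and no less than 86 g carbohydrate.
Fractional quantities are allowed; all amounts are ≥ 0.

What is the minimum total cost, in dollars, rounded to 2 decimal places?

$2.05

Let x1 = servings of whole milk, x2 = servings of black beans, x3 = servings of lentils.
min 0.43x1 + 0.77x2 + 0.82x3 s.t.:
  310x1 + 44x2 + 35x3 ≥ 348   (calcium)
  0.1x1 + 3.4x2 + 6x3 ≥ 12.3   (iron)
  13x1 + 39x2 + 37x3 ≥ 86   (carbohydrate)
  x1, x2, x3 ≥ 0.
The optimal basis is {whole milk, lentils}; black beans drops out. There the calcium and iron constraints are tight.
So whole milk = 0.8928 servings, lentils = 2.035 servings.
Hence cost = 0.43·0.8928 + 0.82·2.035 = $2.0526.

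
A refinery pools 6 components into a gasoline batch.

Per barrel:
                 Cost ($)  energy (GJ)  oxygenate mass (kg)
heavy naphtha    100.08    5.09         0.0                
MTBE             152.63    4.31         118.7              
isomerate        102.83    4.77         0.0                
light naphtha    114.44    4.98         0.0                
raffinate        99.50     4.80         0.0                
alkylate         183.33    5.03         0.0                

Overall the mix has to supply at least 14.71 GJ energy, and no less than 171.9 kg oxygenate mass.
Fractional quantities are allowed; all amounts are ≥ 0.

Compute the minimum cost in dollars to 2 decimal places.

Set it up as a linear program. Let x1 = barrels of heavy naphtha, x2 = barrels of MTBE, x3 = barrels of isomerate, x4 = barrels of light naphtha, x5 = barrels of raffinate, x6 = barrels of alkylate.
min 100.08x1 + 152.63x2 + 102.83x3 + 114.44x4 + 99.5x5 + 183.33x6 s.t.:
  5.09x1 + 4.31x2 + 4.77x3 + 4.98x4 + 4.8x5 + 5.03x6 ≥ 14.71   (energy)
  118.7x2 ≥ 171.9   (oxygenate mass)
  x1, x2, x3, x4, x5, x6 ≥ 0.
The optimal basis is {heavy naphtha, MTBE}; isomerate, light naphtha, raffinate, alkylate drop out. Binding constraints: energy and oxygenate mass.
So heavy naphtha = 1.664 barrels, MTBE = 1.448 barrels.
Cost = 100.08·1.664 + 152.63·1.448 = 387.5414.

$387.54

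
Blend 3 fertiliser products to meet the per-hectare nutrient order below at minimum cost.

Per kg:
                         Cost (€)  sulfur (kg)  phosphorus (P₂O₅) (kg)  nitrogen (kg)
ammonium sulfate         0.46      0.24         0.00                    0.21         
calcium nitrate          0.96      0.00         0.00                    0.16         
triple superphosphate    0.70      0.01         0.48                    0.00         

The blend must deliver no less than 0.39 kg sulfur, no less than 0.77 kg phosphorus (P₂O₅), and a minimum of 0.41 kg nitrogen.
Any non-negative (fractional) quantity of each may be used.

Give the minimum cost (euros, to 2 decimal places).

€2.02

This is a linear program. Let x1 = kg of ammonium sulfate, x2 = kg of calcium nitrate, x3 = kg of triple superphosphate.
Minimize 0.46x1 + 0.96x2 + 0.7x3 s.t.:
  0.24x1 + 0.01x3 ≥ 0.39   (sulfur)
  0.48x3 ≥ 0.77   (phosphorus (P₂O₅))
  0.21x1 + 0.16x2 ≥ 0.41   (nitrogen)
  x1, x2, x3 ≥ 0.
The minimum-cost mix takes nothing from calcium nitrate — only ammonium sulfate, triple superphosphate. The phosphorus (P₂O₅) and nitrogen requirements are met with equality.
Optimal quantities: ammonium sulfate = 1.952 kg, triple superphosphate = 1.604 kg.
Total cost: 0.46·1.952 + 0.7·1.604 = 2.0207.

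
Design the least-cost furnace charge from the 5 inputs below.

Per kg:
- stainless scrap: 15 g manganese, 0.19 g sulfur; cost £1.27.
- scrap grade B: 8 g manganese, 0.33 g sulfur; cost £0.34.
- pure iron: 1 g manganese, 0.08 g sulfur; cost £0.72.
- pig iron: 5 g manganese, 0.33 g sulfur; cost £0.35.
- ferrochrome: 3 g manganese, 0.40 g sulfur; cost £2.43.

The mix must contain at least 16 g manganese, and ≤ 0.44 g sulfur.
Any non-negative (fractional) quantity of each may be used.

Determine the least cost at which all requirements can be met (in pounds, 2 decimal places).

£1.00

Let x1 = kg of stainless scrap, x2 = kg of scrap grade B, x3 = kg of pure iron, x4 = kg of pig iron, x5 = kg of ferrochrome.
Minimize 1.27x1 + 0.34x2 + 0.72x3 + 0.35x4 + 2.43x5 s.t.:
  15x1 + 8x2 + 1x3 + 5x4 + 3x5 ≥ 16   (manganese)
  0.19x1 + 0.33x2 + 0.08x3 + 0.33x4 + 0.4x5 ≤ 0.44   (sulfur)
  x1, x2, x3, x4, x5 ≥ 0.
The minimum-cost mix takes nothing from pure iron, pig iron, ferrochrome — only stainless scrap, scrap grade B. The manganese and sulfur requirements are met with equality.
Solving gives x1 = 0.5131, x2 = 1.038.
Hence cost = 1.27·0.5131 + 0.34·1.038 = £1.0046.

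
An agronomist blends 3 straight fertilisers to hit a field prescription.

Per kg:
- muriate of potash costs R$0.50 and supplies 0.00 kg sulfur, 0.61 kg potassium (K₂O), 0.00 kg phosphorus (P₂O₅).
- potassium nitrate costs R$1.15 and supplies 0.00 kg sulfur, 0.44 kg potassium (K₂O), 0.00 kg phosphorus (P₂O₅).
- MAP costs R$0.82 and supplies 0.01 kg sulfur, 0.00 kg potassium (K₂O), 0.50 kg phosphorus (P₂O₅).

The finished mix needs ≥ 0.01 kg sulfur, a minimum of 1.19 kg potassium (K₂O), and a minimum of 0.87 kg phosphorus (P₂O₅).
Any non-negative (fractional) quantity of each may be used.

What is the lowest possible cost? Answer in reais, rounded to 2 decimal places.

R$2.40

This is a linear program. Let x1 = kg of muriate of potash, x2 = kg of potassium nitrate, x3 = kg of MAP.
Minimize 0.5x1 + 1.15x2 + 0.82x3 s.t.:
  0.01x3 ≥ 0.01   (sulfur)
  0.61x1 + 0.44x2 ≥ 1.19   (potassium (K₂O))
  0.5x3 ≥ 0.87   (phosphorus (P₂O₅))
  x1, x2, x3 ≥ 0.
The minimum-cost mix takes nothing from potassium nitrate — only muriate of potash, MAP. The potassium (K₂O) and phosphorus (P₂O₅) requirements are met with equality.
Solving gives x1 = 1.951, x3 = 1.74.
Total cost: 0.5·1.951 + 0.82·1.74 = 2.4023.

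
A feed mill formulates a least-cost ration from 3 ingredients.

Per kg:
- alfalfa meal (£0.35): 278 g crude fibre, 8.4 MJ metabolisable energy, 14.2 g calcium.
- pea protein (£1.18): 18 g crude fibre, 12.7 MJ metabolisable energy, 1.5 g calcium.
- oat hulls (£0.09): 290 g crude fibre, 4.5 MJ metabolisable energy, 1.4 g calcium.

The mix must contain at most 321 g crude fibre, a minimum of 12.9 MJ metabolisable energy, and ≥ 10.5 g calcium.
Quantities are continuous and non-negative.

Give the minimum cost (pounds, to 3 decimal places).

Set it up as a linear program. Let x1 = kg of alfalfa meal, x2 = kg of pea protein, x3 = kg of oat hulls.
min 0.35x1 + 1.18x2 + 0.09x3 with:
  278x1 + 18x2 + 290x3 ≤ 321   (crude fibre)
  8.4x1 + 12.7x2 + 4.5x3 ≥ 12.9   (metabolisable energy)
  14.2x1 + 1.5x2 + 1.4x3 ≥ 10.5   (calcium)
  x1, x2, x3 ≥ 0.
At the optimum only alfalfa meal, pea protein are positive (oat hulls = 0). The crude fibre and metabolisable energy requirements are met with equality.
So alfalfa meal = 1.138 kg, pea protein = 0.2633 kg.
Cost = 0.35·1.138 + 1.18·0.2633 = 0.70899.

£0.709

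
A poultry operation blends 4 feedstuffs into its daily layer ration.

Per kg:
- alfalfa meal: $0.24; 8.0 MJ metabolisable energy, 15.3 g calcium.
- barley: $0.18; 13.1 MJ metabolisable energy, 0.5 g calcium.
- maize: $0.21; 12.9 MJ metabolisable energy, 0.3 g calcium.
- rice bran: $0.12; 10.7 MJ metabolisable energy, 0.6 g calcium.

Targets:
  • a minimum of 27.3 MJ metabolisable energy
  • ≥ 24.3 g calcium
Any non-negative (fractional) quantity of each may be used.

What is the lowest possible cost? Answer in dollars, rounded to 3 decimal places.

Set it up as a linear program. Let x1 = kg of alfalfa meal, x2 = kg of barley, x3 = kg of maize, x4 = kg of rice bran.
Minimise 0.24x1 + 0.18x2 + 0.21x3 + 0.12x4 s.t.:
  8x1 + 13.1x2 + 12.9x3 + 10.7x4 ≥ 27.3   (metabolisable energy)
  15.3x1 + 0.5x2 + 0.3x3 + 0.6x4 ≥ 24.3   (calcium)
  x1, x2, x3, x4 ≥ 0.
The minimum-cost mix takes nothing from barley, maize — only alfalfa meal, rice bran. The metabolisable energy and calcium requirements are met with equality.
Optimal quantities: alfalfa meal = 1.533 kg, rice bran = 1.405 kg.
Total cost: 0.24·1.533 + 0.12·1.405 = 0.53652.

$0.537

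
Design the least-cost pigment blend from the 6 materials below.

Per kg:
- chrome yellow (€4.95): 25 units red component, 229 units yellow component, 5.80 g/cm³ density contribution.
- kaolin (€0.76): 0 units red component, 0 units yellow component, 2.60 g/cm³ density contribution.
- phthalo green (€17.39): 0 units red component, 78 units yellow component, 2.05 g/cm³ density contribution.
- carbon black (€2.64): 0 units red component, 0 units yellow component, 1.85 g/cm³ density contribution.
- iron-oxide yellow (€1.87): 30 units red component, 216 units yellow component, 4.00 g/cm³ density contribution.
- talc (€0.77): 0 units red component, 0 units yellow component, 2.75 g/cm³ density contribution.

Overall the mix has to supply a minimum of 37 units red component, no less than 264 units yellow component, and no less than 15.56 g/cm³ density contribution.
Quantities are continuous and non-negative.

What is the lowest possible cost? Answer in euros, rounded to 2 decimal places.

This is a linear program. Let x1 = kg of chrome yellow, x2 = kg of kaolin, x3 = kg of phthalo green, x4 = kg of carbon black, x5 = kg of iron-oxide yellow, x6 = kg of talc.
Minimise 4.95x1 + 0.76x2 + 17.39x3 + 2.64x4 + 1.87x5 + 0.77x6 s.t.:
  25x1 + 30x5 ≥ 37   (red component)
  229x1 + 78x3 + 216x5 ≥ 264   (yellow component)
  5.8x1 + 2.6x2 + 2.05x3 + 1.85x4 + 4x5 + 2.75x6 ≥ 15.56   (density contribution)
  x1, x2, x3, x4, x5, x6 ≥ 0.
The cheapest feasible vertex uses only iron-oxide yellow, talc; chrome yellow, kaolin, phthalo green, carbon black are not used. The red component and density contribution requirements are met with equality.
Optimal quantities: iron-oxide yellow = 1.233 kg, talc = 3.864 kg.
Hence cost = 1.87·1.233 + 0.77·3.864 = €5.2810.

€5.28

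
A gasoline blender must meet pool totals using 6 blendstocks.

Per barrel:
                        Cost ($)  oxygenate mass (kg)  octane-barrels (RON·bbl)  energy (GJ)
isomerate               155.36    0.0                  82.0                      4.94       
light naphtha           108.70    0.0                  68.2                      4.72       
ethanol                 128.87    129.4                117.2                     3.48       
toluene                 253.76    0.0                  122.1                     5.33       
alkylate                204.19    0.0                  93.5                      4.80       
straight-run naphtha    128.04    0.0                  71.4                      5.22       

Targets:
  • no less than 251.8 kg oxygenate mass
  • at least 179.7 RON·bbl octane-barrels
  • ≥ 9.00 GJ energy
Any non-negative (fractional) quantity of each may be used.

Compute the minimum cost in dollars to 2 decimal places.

Let x1 = barrels of isomerate, x2 = barrels of light naphtha, x3 = barrels of ethanol, x4 = barrels of toluene, x5 = barrels of alkylate, x6 = barrels of straight-run naphtha.
Minimize 155.36x1 + 108.7x2 + 128.87x3 + 253.76x4 + 204.19x5 + 128.04x6 s.t.:
  129.4x3 ≥ 251.8   (oxygenate mass)
  82x1 + 68.2x2 + 117.2x3 + 122.1x4 + 93.5x5 + 71.4x6 ≥ 179.7   (octane-barrels)
  4.94x1 + 4.72x2 + 3.48x3 + 5.33x4 + 4.8x5 + 5.22x6 ≥ 9   (energy)
  x1, x2, x3, x4, x5, x6 ≥ 0.
At the optimum only light naphtha, ethanol are positive (isomerate, toluene, alkylate, straight-run naphtha = 0). There the oxygenate mass and energy constraints are tight.
Solving gives x2 = 0.47209, x3 = 1.9459.
Cost = 108.7·0.47209 + 128.87·1.9459 = 302.0843.

$302.08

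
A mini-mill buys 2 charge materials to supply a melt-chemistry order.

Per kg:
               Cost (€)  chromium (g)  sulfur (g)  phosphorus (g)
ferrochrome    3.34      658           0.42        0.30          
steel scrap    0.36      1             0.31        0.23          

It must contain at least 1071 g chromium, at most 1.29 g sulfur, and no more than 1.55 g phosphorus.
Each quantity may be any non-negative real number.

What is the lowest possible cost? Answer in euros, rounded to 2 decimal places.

Let x1 = kg of ferrochrome, x2 = kg of steel scrap.
Minimise 3.34x1 + 0.36x2 s.t.:
  658x1 + 1x2 ≥ 1071   (chromium)
  0.42x1 + 0.31x2 ≤ 1.29   (sulfur)
  0.3x1 + 0.23x2 ≤ 1.55   (phosphorus)
  x1, x2 ≥ 0.
The cheapest feasible vertex uses only ferrochrome; steel scrap is not used. The chromium requirement is met with equality.
That vertex is x1 = 1.628.
Objective = 3.34·1.628 = 5.4375.

€5.44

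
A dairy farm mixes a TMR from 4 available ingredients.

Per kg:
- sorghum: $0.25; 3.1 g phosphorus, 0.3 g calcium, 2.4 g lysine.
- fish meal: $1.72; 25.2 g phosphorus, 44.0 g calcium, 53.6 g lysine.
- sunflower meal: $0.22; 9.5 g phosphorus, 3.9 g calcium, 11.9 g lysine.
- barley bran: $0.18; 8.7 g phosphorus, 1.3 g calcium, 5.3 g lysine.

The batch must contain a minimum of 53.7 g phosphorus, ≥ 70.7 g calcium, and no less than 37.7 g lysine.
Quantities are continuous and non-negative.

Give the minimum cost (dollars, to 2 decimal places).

Treat it as an LP. Let x1 = kg of sorghum, x2 = kg of fish meal, x3 = kg of sunflower meal, x4 = kg of barley bran.
min 0.25x1 + 1.72x2 + 0.22x3 + 0.18x4 subject to:
  3.1x1 + 25.2x2 + 9.5x3 + 8.7x4 ≥ 53.7   (phosphorus)
  0.3x1 + 44x2 + 3.9x3 + 1.3x4 ≥ 70.7   (calcium)
  2.4x1 + 53.6x2 + 11.9x3 + 5.3x4 ≥ 37.7   (lysine)
  x1, x2, x3, x4 ≥ 0.
The optimal basis is {fish meal, sunflower meal}; sorghum, barley bran drop out. Binding constraints: phosphorus and calcium.
So fish meal = 1.446 kg, sunflower meal = 1.818 kg.
Cost = 1.72·1.446 + 0.22·1.818 = 2.8871.

$2.89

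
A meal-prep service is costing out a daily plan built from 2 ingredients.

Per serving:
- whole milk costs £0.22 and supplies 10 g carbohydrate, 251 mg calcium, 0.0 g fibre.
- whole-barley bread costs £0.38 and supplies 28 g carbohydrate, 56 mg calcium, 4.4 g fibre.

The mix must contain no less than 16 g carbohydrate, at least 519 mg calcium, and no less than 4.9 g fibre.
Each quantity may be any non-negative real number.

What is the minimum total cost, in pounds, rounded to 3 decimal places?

Treat it as an LP. Let x1 = servings of whole milk, x2 = servings of whole-barley bread.
min 0.22x1 + 0.38x2 subject to:
  10x1 + 28x2 ≥ 16   (carbohydrate)
  251x1 + 56x2 ≥ 519   (calcium)
  4.4x2 ≥ 4.9   (fibre)
  x1, x2 ≥ 0.
Both inputs are positive at the optimum. The calcium and fibre requirements are met with equality.
Solving gives x1 = 1.8193, x2 = 1.1136.
Hence cost = 0.22·1.8193 + 0.38·1.1136 = £0.82341.

£0.823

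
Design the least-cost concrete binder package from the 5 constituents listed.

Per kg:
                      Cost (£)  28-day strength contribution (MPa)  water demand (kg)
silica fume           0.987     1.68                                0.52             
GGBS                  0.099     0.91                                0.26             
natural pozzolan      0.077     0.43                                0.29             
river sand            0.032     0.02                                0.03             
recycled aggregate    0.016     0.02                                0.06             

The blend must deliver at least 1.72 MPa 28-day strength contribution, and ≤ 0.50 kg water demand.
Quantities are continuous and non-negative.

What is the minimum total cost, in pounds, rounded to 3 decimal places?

Let x1 = kg of silica fume, x2 = kg of GGBS, x3 = kg of natural pozzolan, x4 = kg of river sand, x5 = kg of recycled aggregate.
Minimise 0.987x1 + 0.099x2 + 0.077x3 + 0.032x4 + 0.016x5 with:
  1.68x1 + 0.91x2 + 0.43x3 + 0.02x4 + 0.02x5 ≥ 1.72   (28-day strength contribution)
  0.52x1 + 0.26x2 + 0.29x3 + 0.03x4 + 0.06x5 ≤ 0.5   (water demand)
  x1, x2, x3, x4, x5 ≥ 0.
The optimal basis is {GGBS}; silica fume, natural pozzolan, river sand, recycled aggregate drop out. Binding constraint: 28-day strength contribution.
That vertex is x2 = 1.89.
Hence cost = 0.099·1.89 = £0.18711.

£0.187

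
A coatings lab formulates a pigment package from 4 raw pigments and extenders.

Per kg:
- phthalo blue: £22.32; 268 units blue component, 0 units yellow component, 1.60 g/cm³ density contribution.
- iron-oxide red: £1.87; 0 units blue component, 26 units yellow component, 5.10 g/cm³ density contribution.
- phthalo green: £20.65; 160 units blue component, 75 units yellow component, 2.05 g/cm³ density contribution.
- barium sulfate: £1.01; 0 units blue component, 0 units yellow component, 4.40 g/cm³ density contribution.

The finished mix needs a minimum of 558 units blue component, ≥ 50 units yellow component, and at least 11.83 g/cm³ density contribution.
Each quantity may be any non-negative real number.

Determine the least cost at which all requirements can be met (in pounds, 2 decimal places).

£50.07

Treat it as an LP. Let x1 = kg of phthalo blue, x2 = kg of iron-oxide red, x3 = kg of phthalo green, x4 = kg of barium sulfate.
min 22.32x1 + 1.87x2 + 20.65x3 + 1.01x4 subject to:
  268x1 + 160x3 ≥ 558   (blue component)
  26x2 + 75x3 ≥ 50   (yellow component)
  1.6x1 + 5.1x2 + 2.05x3 + 4.4x4 ≥ 11.83   (density contribution)
  x1, x2, x3, x4 ≥ 0.
The optimal basis is {phthalo blue, iron-oxide red}; phthalo green, barium sulfate drop out. There the blue component and yellow component constraints are tight.
So phthalo blue = 2.082 kg, iron-oxide red = 1.923 kg.
Cost = 22.32·2.082 + 1.87·1.923 = 50.0663.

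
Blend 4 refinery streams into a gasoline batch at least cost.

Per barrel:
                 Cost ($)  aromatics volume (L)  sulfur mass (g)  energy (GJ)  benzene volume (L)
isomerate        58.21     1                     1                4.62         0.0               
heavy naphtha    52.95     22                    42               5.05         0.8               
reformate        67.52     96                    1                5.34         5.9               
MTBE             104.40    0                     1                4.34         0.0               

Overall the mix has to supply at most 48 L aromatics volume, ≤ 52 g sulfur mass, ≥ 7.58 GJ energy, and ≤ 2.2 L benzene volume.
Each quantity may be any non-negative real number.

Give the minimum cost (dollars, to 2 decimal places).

$82.36

Let x1 = barrels of isomerate, x2 = barrels of heavy naphtha, x3 = barrels of reformate, x4 = barrels of MTBE.
Minimise 58.21x1 + 52.95x2 + 67.52x3 + 104.4x4 with:
  1x1 + 22x2 + 96x3 ≤ 48   (aromatics volume)
  1x1 + 42x2 + 1x3 + 1x4 ≤ 52   (sulfur mass)
  4.62x1 + 5.05x2 + 5.34x3 + 4.34x4 ≥ 7.58   (energy)
  0.8x2 + 5.9x3 ≤ 2.2   (benzene volume)
  x1, x2, x3, x4 ≥ 0.
The minimum-cost mix takes nothing from reformate, MTBE — only isomerate, heavy naphtha. There the sulfur mass and energy constraints are tight.
That vertex is x1 = 0.29504, x2 = 1.2311.
Total cost: 58.21·0.29504 + 52.95·1.2311 = 82.3610.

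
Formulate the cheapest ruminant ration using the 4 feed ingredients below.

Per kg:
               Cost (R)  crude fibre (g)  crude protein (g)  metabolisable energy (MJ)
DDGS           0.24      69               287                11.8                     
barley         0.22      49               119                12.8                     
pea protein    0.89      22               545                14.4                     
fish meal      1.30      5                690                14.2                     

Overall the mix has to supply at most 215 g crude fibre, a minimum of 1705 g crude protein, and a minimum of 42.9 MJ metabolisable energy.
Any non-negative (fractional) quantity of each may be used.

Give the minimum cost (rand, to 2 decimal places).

R2.20

Set it up as a linear program. Let x1 = kg of DDGS, x2 = kg of barley, x3 = kg of pea protein, x4 = kg of fish meal.
Minimize 0.24x1 + 0.22x2 + 0.89x3 + 1.3x4 subject to:
  69x1 + 49x2 + 22x3 + 5x4 ≤ 215   (crude fibre)
  287x1 + 119x2 + 545x3 + 690x4 ≥ 1705   (crude protein)
  11.8x1 + 12.8x2 + 14.4x3 + 14.2x4 ≥ 42.9   (metabolisable energy)
  x1, x2, x3, x4 ≥ 0.
The cheapest feasible vertex uses only DDGS, pea protein; barley, fish meal are not used. Binding constraints: crude fibre and crude protein.
So DDGS = 2.546 kg, pea protein = 1.788 kg.
Objective = 0.24·2.546 + 0.89·1.788 = 2.2024.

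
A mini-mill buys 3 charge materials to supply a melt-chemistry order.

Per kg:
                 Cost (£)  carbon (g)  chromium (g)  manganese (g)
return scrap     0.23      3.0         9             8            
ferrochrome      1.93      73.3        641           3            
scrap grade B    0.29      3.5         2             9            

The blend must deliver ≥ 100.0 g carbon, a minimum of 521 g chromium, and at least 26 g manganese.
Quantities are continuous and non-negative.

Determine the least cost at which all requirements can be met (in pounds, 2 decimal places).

£3.05

This is a linear program. Let x1 = kg of return scrap, x2 = kg of ferrochrome, x3 = kg of scrap grade B.
Minimise 0.23x1 + 1.93x2 + 0.29x3 subject to:
  3x1 + 73.3x2 + 3.5x3 ≥ 100   (carbon)
  9x1 + 641x2 + 2x3 ≥ 521   (chromium)
  8x1 + 3x2 + 9x3 ≥ 26   (manganese)
  x1, x2, x3 ≥ 0.
The minimum-cost mix takes nothing from scrap grade B — only return scrap, ferrochrome. The carbon and manganese requirements are met with equality.
So return scrap = 2.781 kg, ferrochrome = 1.25 kg.
Objective = 0.23·2.781 + 1.93·1.25 = 3.0521.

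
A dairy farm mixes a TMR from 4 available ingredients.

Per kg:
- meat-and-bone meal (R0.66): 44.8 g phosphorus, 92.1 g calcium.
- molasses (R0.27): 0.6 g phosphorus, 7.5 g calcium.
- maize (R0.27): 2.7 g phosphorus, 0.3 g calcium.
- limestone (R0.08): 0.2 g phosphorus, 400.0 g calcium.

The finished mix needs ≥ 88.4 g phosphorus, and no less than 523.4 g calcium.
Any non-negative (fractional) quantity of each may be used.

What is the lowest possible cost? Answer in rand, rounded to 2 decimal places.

R1.37

Treat it as an LP. Let x1 = kg of meat-and-bone meal, x2 = kg of molasses, x3 = kg of maize, x4 = kg of limestone.
Minimize 0.66x1 + 0.27x2 + 0.27x3 + 0.08x4 subject to:
  44.8x1 + 0.6x2 + 2.7x3 + 0.2x4 ≥ 88.4   (phosphorus)
  92.1x1 + 7.5x2 + 0.3x3 + 400x4 ≥ 523.4   (calcium)
  x1, x2, x3, x4 ≥ 0.
The minimum-cost mix takes nothing from molasses, maize — only meat-and-bone meal, limestone. The phosphorus and calcium requirements are met with equality.
So meat-and-bone meal = 1.969 kg, limestone = 0.855 kg.
Total cost: 0.66·1.969 + 0.08·0.855 = 1.3679.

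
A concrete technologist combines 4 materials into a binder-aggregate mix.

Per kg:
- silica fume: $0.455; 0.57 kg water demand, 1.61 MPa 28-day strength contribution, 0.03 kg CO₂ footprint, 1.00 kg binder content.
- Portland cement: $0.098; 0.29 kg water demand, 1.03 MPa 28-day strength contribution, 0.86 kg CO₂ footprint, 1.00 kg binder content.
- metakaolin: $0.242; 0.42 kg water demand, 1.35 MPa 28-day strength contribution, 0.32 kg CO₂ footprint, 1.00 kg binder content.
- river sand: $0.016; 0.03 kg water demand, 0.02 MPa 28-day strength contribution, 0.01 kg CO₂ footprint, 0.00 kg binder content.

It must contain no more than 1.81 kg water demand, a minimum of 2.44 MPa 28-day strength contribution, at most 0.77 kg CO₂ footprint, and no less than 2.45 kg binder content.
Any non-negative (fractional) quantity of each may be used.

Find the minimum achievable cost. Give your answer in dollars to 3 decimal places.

$0.603

Let x1 = kg of silica fume, x2 = kg of Portland cement, x3 = kg of metakaolin, x4 = kg of river sand.
Minimise 0.455x1 + 0.098x2 + 0.242x3 + 0.016x4 with:
  0.57x1 + 0.29x2 + 0.42x3 + 0.03x4 ≤ 1.81   (water demand)
  1.61x1 + 1.03x2 + 1.35x3 + 0.02x4 ≥ 2.44   (28-day strength contribution)
  0.03x1 + 0.86x2 + 0.32x3 + 0.01x4 ≤ 0.77   (CO₂ footprint)
  1x1 + 1x2 + 1x3 ≥ 2.45   (binder content)
  x1, x2, x3, x4 ≥ 0.
The cheapest feasible vertex uses only silica fume, metakaolin; Portland cement, river sand are not used. Binding constraints: CO₂ footprint and binder content.
Optimal quantities: silica fume = 0.04828 kg, metakaolin = 2.402 kg.
Cost = 0.455·0.04828 + 0.242·2.402 = 0.60325.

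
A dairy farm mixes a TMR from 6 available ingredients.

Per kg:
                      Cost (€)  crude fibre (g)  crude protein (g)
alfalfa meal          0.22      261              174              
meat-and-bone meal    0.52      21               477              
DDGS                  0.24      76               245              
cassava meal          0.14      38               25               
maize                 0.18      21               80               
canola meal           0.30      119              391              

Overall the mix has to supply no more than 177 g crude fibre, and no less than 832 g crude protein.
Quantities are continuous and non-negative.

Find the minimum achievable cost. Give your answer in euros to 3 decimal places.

Set it up as a linear program. Let x1 = kg of alfalfa meal, x2 = kg of meat-and-bone meal, x3 = kg of DDGS, x4 = kg of cassava meal, x5 = kg of maize, x6 = kg of canola meal.
Minimise 0.22x1 + 0.52x2 + 0.24x3 + 0.14x4 + 0.18x5 + 0.3x6 with:
  261x1 + 21x2 + 76x3 + 38x4 + 21x5 + 119x6 ≤ 177   (crude fibre)
  174x1 + 477x2 + 245x3 + 25x4 + 80x5 + 391x6 ≥ 832   (crude protein)
  x1, x2, x3, x4, x5, x6 ≥ 0.
The minimum-cost mix takes nothing from alfalfa meal, DDGS, cassava meal, maize — only meat-and-bone meal, canola meal. There the crude fibre and crude protein constraints are tight.
That vertex is x2 = 0.6138, x6 = 1.379.
Hence cost = 0.52·0.6138 + 0.3·1.379 = €0.73288.

€0.733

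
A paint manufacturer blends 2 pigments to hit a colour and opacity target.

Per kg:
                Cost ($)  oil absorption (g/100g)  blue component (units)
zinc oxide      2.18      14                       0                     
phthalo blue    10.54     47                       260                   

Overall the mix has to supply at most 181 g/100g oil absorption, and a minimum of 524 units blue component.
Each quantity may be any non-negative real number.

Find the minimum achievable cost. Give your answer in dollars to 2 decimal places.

Let x1 = kg of zinc oxide, x2 = kg of phthalo blue.
min 2.18x1 + 10.54x2 s.t.:
  14x1 + 47x2 ≤ 181   (oil absorption)
  260x2 ≥ 524   (blue component)
  x1, x2 ≥ 0.
At the optimum only phthalo blue is positive (zinc oxide = 0). The blue component requirement is met with equality.
So phthalo blue = 2.015 kg.
Hence cost = 10.54·2.015 = $21.2381.

$21.24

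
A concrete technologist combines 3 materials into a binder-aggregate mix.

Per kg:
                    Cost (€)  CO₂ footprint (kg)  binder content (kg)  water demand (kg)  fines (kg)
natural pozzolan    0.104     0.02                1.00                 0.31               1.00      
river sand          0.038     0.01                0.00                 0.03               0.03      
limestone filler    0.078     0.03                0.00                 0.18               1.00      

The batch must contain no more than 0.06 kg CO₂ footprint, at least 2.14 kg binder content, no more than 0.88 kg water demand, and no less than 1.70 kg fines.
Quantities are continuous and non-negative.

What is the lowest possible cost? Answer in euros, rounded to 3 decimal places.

Treat it as an LP. Let x1 = kg of natural pozzolan, x2 = kg of river sand, x3 = kg of limestone filler.
Minimise 0.104x1 + 0.038x2 + 0.078x3 subject to:
  0.02x1 + 0.01x2 + 0.03x3 ≤ 0.06   (CO₂ footprint)
  1x1 ≥ 2.14   (binder content)
  0.31x1 + 0.03x2 + 0.18x3 ≤ 0.88   (water demand)
  1x1 + 0.03x2 + 1x3 ≥ 1.7   (fines)
  x1, x2, x3 ≥ 0.
At the optimum only natural pozzolan is positive (river sand, limestone filler = 0). The binder content requirement is met with equality.
So natural pozzolan = 2.14 kg.
Hence cost = 0.104·2.14 = €0.22256.

€0.223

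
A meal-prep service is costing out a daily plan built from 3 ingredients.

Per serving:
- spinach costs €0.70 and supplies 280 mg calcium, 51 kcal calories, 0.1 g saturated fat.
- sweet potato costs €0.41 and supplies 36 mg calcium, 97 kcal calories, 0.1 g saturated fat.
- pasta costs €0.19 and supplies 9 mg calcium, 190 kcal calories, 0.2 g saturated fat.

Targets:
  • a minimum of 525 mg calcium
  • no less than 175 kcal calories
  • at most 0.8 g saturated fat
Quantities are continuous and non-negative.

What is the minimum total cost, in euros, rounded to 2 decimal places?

Set it up as a linear program. Let x1 = servings of spinach, x2 = servings of sweet potato, x3 = servings of pasta.
Minimise 0.7x1 + 0.41x2 + 0.19x3 with:
  280x1 + 36x2 + 9x3 ≥ 525   (calcium)
  51x1 + 97x2 + 190x3 ≥ 175   (calories)
  0.1x1 + 0.1x2 + 0.2x3 ≤ 0.8   (saturated fat)
  x1, x2, x3 ≥ 0.
The minimum-cost mix takes nothing from sweet potato — only spinach, pasta. The calcium and calories requirements are met with equality.
So spinach = 1.861 servings, pasta = 0.4214 servings.
Hence cost = 0.7·1.861 + 0.19·0.4214 = €1.3828.

€1.38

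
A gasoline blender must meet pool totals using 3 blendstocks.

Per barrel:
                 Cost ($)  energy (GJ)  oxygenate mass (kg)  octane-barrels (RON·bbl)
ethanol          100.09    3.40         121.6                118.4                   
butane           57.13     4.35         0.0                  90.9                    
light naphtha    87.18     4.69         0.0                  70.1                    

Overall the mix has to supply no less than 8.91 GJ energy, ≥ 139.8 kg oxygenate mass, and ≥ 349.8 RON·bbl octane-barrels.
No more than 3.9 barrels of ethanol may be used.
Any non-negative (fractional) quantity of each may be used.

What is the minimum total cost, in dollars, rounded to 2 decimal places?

$249.37

Let x1 = barrels of ethanol, x2 = barrels of butane, x3 = barrels of light naphtha.
Minimize 100.09x1 + 57.13x2 + 87.18x3 subject to:
  3.4x1 + 4.35x2 + 4.69x3 ≥ 8.91   (energy)
  121.6x1 ≥ 139.8   (oxygenate mass)
  118.4x1 + 90.9x2 + 70.1x3 ≥ 349.8   (octane-barrels)
  x1 ≤ 3.9
  x1, x2, x3 ≥ 0.
The optimal basis is {ethanol, butane}; light naphtha drops out. There the oxygenate mass and octane-barrels constraints are tight.
Solving gives x1 = 1.1497, x2 = 2.3507.
Cost = 100.09·1.1497 + 57.13·2.3507 = 249.3690.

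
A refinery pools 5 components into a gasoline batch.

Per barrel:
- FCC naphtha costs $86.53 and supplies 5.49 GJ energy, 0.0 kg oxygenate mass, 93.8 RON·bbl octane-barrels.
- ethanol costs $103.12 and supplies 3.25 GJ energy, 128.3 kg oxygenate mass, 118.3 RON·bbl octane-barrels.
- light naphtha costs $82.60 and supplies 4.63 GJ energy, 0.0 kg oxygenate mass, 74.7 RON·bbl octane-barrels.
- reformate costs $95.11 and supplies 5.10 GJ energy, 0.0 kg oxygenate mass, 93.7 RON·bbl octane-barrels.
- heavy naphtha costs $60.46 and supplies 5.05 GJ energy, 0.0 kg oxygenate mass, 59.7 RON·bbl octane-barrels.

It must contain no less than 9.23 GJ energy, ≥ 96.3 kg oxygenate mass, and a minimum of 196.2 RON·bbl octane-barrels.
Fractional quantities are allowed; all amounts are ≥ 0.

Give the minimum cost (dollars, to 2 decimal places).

Set it up as a linear program. Let x1 = barrels of FCC naphtha, x2 = barrels of ethanol, x3 = barrels of light naphtha, x4 = barrels of reformate, x5 = barrels of heavy naphtha.
min 86.53x1 + 103.12x2 + 82.6x3 + 95.11x4 + 60.46x5 with:
  5.49x1 + 3.25x2 + 4.63x3 + 5.1x4 + 5.05x5 ≥ 9.23   (energy)
  128.3x2 ≥ 96.3   (oxygenate mass)
  93.8x1 + 118.3x2 + 74.7x3 + 93.7x4 + 59.7x5 ≥ 196.2   (octane-barrels)
  x1, x2, x3, x4, x5 ≥ 0.
The minimum-cost mix takes nothing from light naphtha, reformate — only FCC naphtha, ethanol, heavy naphtha. There the energy, oxygenate mass, octane-barrels constraints are tight.
So FCC naphtha = 0.9388 barrels, ethanol = 0.7506 barrels, heavy naphtha = 0.3241 barrels.
Hence cost = 86.53·0.9388 + 103.12·0.7506 + 60.46·0.3241 = $178.2313.

$178.23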